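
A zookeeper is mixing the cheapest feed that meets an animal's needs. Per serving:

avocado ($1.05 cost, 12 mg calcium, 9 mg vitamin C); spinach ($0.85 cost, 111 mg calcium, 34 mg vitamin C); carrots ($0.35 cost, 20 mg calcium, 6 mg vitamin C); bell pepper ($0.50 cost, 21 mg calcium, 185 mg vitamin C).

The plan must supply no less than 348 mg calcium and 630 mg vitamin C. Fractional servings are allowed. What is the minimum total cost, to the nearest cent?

For a min-cost LP with two ≥-constraints, a basic feasible solution has at most two positive variables.
avocado only: max(348/12, 630/9) = 70 servings → $73.50.
spinach only: max(348/111, 630/34) = 18.53 servings → $15.75.
carrots only: max(348/20, 630/6) = 105 servings → $36.75.
bell pepper only: max(348/21, 630/185) = 16.57 servings → $8.29.
avocado + spinach: the both-tight solution has a negative serving — not a feasible corner.
avocado + carrots: the both-tight solution has a negative serving — not a feasible corner.
avocado + bell pepper with both tight: 25.18 servings and 2.18 servings → $27.53.
spinach + carrots with both targets exact would need a negative amount; discard.
spinach + bell pepper with both tight: 2.581 servings and 2.931 servings → $3.66.
carrots + bell pepper with both tight: 14.31 servings and 2.941 servings → $6.48.
Cheapest feasible corner: $3.66.

$3.66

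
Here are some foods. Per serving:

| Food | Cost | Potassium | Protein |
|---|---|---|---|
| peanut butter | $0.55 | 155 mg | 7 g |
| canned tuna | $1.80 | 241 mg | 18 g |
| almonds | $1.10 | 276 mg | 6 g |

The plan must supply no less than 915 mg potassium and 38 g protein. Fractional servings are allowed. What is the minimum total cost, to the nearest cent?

$3.25

Compare the cost at each extreme point of the feasible region.
peanut butter only: max(915/155, 38/7) = 5.903 servings → $3.25.
canned tuna only: max(915/241, 38/18) = 3.797 servings → $6.83.
almonds only: max(915/276, 38/6) = 6.333 servings → $6.97.
peanut butter + canned tuna with both targets exact would need a negative amount; discard.
peanut butter + almonds with both tight: 4.988 servings and 0.514 servings → $3.31.
canned tuna + almonds with both tight: 1.419 servings and 2.076 servings → $4.84.
Cheapest feasible corner: $3.25.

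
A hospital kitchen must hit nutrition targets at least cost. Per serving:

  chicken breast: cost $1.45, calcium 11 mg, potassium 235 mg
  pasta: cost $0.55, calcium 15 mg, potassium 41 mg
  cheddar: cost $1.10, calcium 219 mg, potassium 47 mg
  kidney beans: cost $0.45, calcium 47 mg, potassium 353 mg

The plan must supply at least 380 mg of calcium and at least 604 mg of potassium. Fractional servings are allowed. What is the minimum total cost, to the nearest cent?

chicken breast only: max(380/11, 604/235) = 34.55 servings → $50.09.
pasta only: max(380/15, 604/41) = 25.33 servings → $13.93.
cheddar only: max(380/219, 604/47) = 12.85 servings → $14.14.
kidney beans only: max(380/47, 604/353) = 8.085 servings → $3.64.
chicken breast + pasta with both targets exact would need a negative amount; discard.
chicken breast + cheddar with both tight: 2.246 servings and 1.622 servings → $5.04.
chicken breast + kidney beans with both targets exact would need a negative amount; discard.
pasta + cheddar with both tight: 13.83 servings and 0.788 servings → $8.47.
pasta + kidney beans with both targets exact would need a negative amount; discard.
cheddar + kidney beans with both tight: 1.408 servings and 1.524 servings → $2.23.
So the least-cost plan costs $2.23.

$2.23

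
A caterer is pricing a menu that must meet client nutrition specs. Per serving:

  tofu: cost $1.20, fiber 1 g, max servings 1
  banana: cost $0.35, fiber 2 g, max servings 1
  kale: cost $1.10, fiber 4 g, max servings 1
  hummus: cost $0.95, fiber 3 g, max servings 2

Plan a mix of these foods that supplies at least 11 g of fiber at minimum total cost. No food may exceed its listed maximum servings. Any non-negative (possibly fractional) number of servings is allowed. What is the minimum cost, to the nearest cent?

$3.03

Cost per g of fiber: banana $0.1750, kale $0.2750, hummus $0.3167, tofu $1.2000.
Take 1 serving of banana: +2.0 g fiber for $0.35 (total $0.35, still need 9.0 g).
Take 1 serving of kale: +4.0 g fiber for $1.10 (total $1.45, still need 5.0 g).
Take 1.667 servings of hummus: +5.0 g fiber for $1.58 (total $3.03, still need 0.0 g).
Greedy by cheapest-per-g is optimal for a single linear constraint, so the minimum cost is $3.03.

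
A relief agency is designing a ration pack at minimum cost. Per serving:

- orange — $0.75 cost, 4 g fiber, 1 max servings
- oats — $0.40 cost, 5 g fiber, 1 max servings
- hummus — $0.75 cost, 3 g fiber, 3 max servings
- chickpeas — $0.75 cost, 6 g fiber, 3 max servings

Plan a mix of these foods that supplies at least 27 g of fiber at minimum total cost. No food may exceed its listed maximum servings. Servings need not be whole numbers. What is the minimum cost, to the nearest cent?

Cost per g of fiber: oats $0.0800, chickpeas $0.1250, orange $0.1875, hummus $0.2500.
Take 1 serving of oats: +5.0 g fiber for $0.40 (total $0.40, still need 22.0 g).
Take 3 servings of chickpeas: +18.0 g fiber for $2.25 (total $2.65, still need 4.0 g).
Take 1 serving of orange: +4.0 g fiber for $0.75 (total $3.40, still need 0.0 g).
Filling from the cheapest source first is optimal under one linear minimum: $3.40.

$3.40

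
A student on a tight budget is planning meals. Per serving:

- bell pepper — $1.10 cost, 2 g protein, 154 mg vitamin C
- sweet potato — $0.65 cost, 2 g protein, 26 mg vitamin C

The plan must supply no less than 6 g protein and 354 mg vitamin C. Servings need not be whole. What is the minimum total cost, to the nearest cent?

$2.92

For a min-cost LP with two ≥-constraints, a basic feasible solution has at most two positive variables.
bell pepper only: max(6/2, 354/154) = 3 servings → $3.30.
sweet potato only: max(6/2, 354/26) = 13.62 servings → $8.85.
bell pepper + sweet potato with both tight: 2.156 servings and 0.8438 servings → $2.92.
So the least-cost plan costs $2.92.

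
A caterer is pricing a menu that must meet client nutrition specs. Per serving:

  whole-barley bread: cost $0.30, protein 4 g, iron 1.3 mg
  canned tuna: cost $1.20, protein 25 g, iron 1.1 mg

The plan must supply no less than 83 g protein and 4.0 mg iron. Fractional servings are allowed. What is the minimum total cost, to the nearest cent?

$4.02

With two linear requirements the optimum uses one or two foods; enumerate the corners.
whole-barley bread only: max(83/4, 4.0/1.3) = 20.75 servings → $6.22.
canned tuna only: max(83/25, 4.0/1.1) = 3.636 servings → $4.36.
whole-barley bread + canned tuna with both tight: 0.3096 servings and 3.27 servings → $4.02.
The minimum over all feasible corners is $4.02.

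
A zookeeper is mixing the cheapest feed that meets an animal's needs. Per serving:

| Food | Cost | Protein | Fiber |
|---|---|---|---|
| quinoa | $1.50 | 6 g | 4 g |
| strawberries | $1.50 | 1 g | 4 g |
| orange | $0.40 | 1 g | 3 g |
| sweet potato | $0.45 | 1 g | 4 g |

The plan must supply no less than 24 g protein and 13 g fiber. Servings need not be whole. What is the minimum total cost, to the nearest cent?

Check every corner: each single food scaled to meet both minima, and each pair solved so both constraints bind.
quinoa only: max(24/6, 13/4) = 4 servings → $6.00.
strawberries only: max(24/1, 13/4) = 24 servings → $36.00.
orange only: max(24/1, 13/3) = 24 servings → $9.60.
sweet potato only: max(24/1, 13/4) = 24 servings → $10.80.
quinoa + strawberries: the both-tight solution has a negative serving — not a feasible corner.
quinoa + orange: intersection lies outside the first quadrant.
quinoa + sweet potato: the both-tight solution has a negative serving — not a feasible corner.
strawberries + orange with both targets exact would need a negative amount; discard.
strawberries + sweet potato (both tight): parallel constraints — no distinct corner.
orange + sweet potato: the both-tight solution has a negative serving — not a feasible corner.
So the least-cost plan costs $6.00.

$6.00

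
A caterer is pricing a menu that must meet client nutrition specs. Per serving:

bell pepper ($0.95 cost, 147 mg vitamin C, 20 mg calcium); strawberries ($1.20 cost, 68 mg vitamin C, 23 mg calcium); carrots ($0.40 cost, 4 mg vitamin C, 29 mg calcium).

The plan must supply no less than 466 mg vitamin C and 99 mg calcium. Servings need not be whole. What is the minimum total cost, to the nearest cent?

For a min-cost LP with two ≥-constraints, a basic feasible solution has at most two positive variables.
bell pepper only: max(466/147, 99/20) = 4.95 servings → $4.70.
strawberries only: max(466/68, 99/23) = 6.853 servings → $8.22.
carrots only: max(466/4, 99/29) = 116.5 servings → $46.60.
bell pepper + strawberries with both tight: 1.972 servings and 2.589 servings → $4.98.
bell pepper + carrots with both tight: 3.136 servings and 1.251 servings → $3.48.
strawberries + carrots: intersection lies outside the first quadrant.
Cheapest feasible corner: $3.48.

$3.48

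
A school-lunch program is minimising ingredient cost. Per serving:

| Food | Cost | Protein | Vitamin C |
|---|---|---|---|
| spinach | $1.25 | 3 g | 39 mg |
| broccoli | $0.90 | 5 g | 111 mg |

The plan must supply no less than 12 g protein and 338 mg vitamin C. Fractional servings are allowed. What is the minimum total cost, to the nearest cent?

For a min-cost LP with two ≥-constraints, a basic feasible solution has at most two positive variables.
spinach only: max(12/3, 338/39) = 8.667 servings → $10.83.
broccoli only: max(12/5, 338/111) = 3.045 servings → $2.74.
spinach + broccoli with both targets exact would need a negative amount; discard.
The minimum over all feasible corners is $2.74.

$2.74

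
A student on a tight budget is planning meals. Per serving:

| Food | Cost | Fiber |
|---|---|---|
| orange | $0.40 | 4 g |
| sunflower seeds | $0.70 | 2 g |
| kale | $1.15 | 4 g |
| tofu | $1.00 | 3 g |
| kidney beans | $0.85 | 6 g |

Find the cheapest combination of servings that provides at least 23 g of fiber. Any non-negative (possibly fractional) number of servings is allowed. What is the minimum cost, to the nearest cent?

Cost per g of fiber: orange $0.1000, kidney beans $0.1417, kale $0.2875, tofu $0.3333, sunflower seeds $0.3500.
With no serving limits, use only orange: 23 g / 4 g = 5.75 servings × $0.40 = $2.30.

$2.30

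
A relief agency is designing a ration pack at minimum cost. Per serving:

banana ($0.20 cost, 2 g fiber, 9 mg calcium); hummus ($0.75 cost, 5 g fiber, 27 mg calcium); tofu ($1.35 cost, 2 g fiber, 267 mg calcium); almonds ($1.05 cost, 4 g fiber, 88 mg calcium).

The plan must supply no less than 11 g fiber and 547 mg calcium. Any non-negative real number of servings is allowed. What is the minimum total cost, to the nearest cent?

Two binding constraints pin down two serving amounts, so the optimal mix uses at most two foods. The candidates are each food alone (scaled to the tighter of fiber/calcium) and each pair with both constraints tight.
banana only: max(11/2, 547/9) = 60.78 servings → $12.16.
hummus only: max(11/5, 547/27) = 20.26 servings → $15.19.
tofu only: max(11/2, 547/267) = 5.5 servings → $7.42.
almonds only: max(11/4, 547/88) = 6.216 servings → $6.53.
banana + hummus with both targets exact would need a negative amount; discard.
banana + tofu with both tight: 3.572 servings and 1.928 servings → $3.32.
banana + almonds: intersection lies outside the first quadrant.
hummus + tofu with both tight: 1.439 servings and 1.903 servings → $3.65.
hummus + almonds: intersection lies outside the first quadrant.
tofu + almonds with both tight: 1.368 servings and 2.066 servings → $4.02.
Cheapest feasible corner: $3.32.

$3.32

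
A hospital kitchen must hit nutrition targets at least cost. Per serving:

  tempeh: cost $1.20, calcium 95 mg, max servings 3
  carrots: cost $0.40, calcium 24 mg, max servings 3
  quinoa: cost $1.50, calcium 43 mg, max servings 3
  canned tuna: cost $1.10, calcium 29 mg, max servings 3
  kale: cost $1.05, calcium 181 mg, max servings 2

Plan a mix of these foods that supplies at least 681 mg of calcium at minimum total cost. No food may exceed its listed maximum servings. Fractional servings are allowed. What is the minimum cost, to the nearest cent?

Cost per mg of calcium: kale $0.0058, tempeh $0.0126, carrots $0.0167, quinoa $0.0349, canned tuna $0.0379.
Take 2 servings of kale: +362.0 mg calcium for $2.10 (total $2.10, still need 319.0 mg).
Take 3 servings of tempeh: +285.0 mg calcium for $3.60 (total $5.70, still need 34.0 mg).
Take 1.417 servings of carrots: +34.0 mg calcium for $0.57 (total $6.27, still need 0.0 mg).
Greedy by cheapest-per-mg is optimal for a single linear constraint, so the minimum cost is $6.27.

$6.27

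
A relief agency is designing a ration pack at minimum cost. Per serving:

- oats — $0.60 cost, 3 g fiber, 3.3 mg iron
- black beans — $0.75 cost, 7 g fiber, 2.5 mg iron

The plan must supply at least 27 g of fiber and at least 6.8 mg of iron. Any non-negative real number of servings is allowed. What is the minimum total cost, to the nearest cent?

$2.89

Compare the cost at each extreme point of the feasible region.
oats only: max(27/3, 6.8/3.3) = 9 servings → $5.40.
black beans only: max(27/7, 6.8/2.5) = 3.857 servings → $2.89.
oats + black beans: intersection lies outside the first quadrant.
The minimum over all feasible corners is $2.89.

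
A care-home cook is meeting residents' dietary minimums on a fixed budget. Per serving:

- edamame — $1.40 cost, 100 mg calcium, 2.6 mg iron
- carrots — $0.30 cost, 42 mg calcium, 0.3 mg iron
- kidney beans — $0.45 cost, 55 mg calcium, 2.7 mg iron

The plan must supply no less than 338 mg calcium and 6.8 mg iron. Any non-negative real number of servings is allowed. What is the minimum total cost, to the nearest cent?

$2.52

Compare the cost at each extreme point of the feasible region.
edamame only: max(338/100, 6.8/2.6) = 3.38 servings → $4.73.
carrots only: max(338/42, 6.8/0.3) = 22.67 servings → $6.80.
kidney beans only: max(338/55, 6.8/2.7) = 6.145 servings → $2.77.
edamame + carrots with both tight: 2.326 servings and 2.51 servings → $4.01.
edamame + kidney beans with both targets exact would need a negative amount; discard.
carrots + kidney beans with both tight: 5.558 servings and 1.901 servings → $2.52.
The minimum over all feasible corners is $2.52.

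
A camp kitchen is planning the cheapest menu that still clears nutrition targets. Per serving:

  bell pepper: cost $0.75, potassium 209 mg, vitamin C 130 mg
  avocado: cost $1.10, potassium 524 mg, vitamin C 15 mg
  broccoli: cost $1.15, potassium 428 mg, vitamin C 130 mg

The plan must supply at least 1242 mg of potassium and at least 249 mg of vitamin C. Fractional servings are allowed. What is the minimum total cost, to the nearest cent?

Compare the cost at each extreme point of the feasible region.
bell pepper only: max(1242/209, 249/130) = 5.943 servings → $4.46.
avocado only: max(1242/524, 249/15) = 16.6 servings → $18.26.
broccoli only: max(1242/428, 249/130) = 2.902 servings → $3.34.
bell pepper + avocado with both tight: 1.721 servings and 1.684 servings → $3.14.
bell pepper + broccoli with both targets exact would need a negative amount; discard.
avocado + broccoli with both tight: 0.8896 servings and 1.813 servings → $3.06.
So the least-cost plan costs $3.06.

$3.06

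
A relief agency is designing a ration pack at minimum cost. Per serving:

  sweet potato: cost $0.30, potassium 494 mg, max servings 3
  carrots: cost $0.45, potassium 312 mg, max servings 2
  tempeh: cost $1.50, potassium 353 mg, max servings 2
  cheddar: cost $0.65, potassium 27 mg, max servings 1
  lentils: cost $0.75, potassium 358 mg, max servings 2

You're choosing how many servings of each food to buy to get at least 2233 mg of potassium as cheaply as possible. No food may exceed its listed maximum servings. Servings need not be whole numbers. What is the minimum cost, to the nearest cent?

$2.07

Cost per mg of potassium: sweet potato $0.0006, carrots $0.0014, lentils $0.0021, tempeh $0.0042, cheddar $0.0241.
Take 3 servings of sweet potato: +1482.0 mg potassium for $0.90 (total $0.90, still need 751.0 mg).
Take 2 servings of carrots: +624.0 mg potassium for $0.90 (total $1.80, still need 127.0 mg).
Take 0.3547 servings of lentils: +127.0 mg potassium for $0.27 (total $2.07, still need 0.0 mg).
Filling from the cheapest source first is optimal under one linear minimum: $2.07.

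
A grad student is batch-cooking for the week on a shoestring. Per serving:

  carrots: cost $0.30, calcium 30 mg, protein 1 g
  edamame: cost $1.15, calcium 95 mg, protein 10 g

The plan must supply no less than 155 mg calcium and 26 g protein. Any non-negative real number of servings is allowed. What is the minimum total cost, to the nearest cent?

Minimising a linear cost over {calcium ≥ 155, protein ≥ 26, servings ≥ 0} — the optimum is at a vertex, using one or two foods.
carrots only: max(155/30, 26/1) = 26 servings → $7.80.
edamame only: max(155/95, 26/10) = 2.6 servings → $2.99.
carrots + edamame: intersection lies outside the first quadrant.
So the least-cost plan costs $2.99.

$2.99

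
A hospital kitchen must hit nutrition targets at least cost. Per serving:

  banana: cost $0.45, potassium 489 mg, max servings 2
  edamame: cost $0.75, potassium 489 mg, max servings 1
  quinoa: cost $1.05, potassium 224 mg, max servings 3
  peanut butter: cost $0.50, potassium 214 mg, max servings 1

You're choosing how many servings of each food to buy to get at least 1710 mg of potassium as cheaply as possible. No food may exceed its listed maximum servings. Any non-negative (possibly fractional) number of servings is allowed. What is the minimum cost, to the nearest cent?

$2.29

Cost per mg of potassium: banana $0.0009, edamame $0.0015, peanut butter $0.0023, quinoa $0.0047.
Take 2 servings of banana: +978.0 mg potassium for $0.90 (total $0.90, still need 732.0 mg).
Take 1 serving of edamame: +489.0 mg potassium for $0.75 (total $1.65, still need 243.0 mg).
Take 1 serving of peanut butter: +214.0 mg potassium for $0.50 (total $2.15, still need 29.0 mg).
Take 0.1295 servings of quinoa: +29.0 mg potassium for $0.14 (total $2.29, still need 0.0 mg).
Filling from the cheapest source first is optimal under one linear minimum: $2.29.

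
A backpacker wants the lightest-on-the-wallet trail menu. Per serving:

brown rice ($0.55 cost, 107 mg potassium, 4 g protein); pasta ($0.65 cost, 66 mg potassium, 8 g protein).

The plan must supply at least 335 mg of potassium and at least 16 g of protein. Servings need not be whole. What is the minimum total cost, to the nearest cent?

With two linear requirements the optimum uses one or two foods; enumerate the corners.
brown rice only: max(335/107, 16/4) = 4 servings → $2.20.
pasta only: max(335/66, 16/8) = 5.076 servings → $3.30.
brown rice + pasta with both tight: 2.743 servings and 0.6284 servings → $1.92.
The minimum over all feasible corners is $1.92.

$1.92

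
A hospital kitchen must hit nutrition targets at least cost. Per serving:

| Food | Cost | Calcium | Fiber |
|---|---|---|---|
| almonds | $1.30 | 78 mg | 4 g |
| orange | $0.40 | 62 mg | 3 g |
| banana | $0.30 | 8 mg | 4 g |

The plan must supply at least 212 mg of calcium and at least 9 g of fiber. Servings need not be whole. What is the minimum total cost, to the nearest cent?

$1.37

For a min-cost LP with two ≥-constraints, a basic feasible solution has at most two positive variables.
almonds only: max(212/78, 9/4) = 2.718 servings → $3.53.
orange only: max(212/62, 9/3) = 3.419 servings → $1.37.
banana only: max(212/8, 9/4) = 26.5 servings → $7.95.
almonds + orange with both targets exact would need a negative amount; discard.
almonds + banana with both targets exact would need a negative amount; discard.
orange + banana: the both-tight solution has a negative serving — not a feasible corner.
Cheapest feasible corner: $1.37.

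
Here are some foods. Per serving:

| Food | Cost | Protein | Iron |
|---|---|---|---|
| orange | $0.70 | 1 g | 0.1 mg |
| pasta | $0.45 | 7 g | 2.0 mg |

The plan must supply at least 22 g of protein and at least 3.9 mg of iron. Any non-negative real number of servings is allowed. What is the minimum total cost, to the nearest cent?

Compare the cost at each extreme point of the feasible region.
orange only: max(22/1, 3.9/0.1) = 39 servings → $27.30.
pasta only: max(22/7, 3.9/2.0) = 3.143 servings → $1.41.
orange + pasta with both tight: 12.85 servings and 1.308 servings → $9.58.
So the least-cost plan costs $1.41.

$1.41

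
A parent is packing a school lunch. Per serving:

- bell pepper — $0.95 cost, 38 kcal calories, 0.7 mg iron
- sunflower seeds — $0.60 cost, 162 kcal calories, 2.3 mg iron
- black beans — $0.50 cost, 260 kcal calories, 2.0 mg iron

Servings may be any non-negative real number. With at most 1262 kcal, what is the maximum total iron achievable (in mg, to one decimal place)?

Iron per kcal: bell pepper 0.01842, sunflower seeds 0.0142, black beans 0.007692.
With no serving limits, spend the whole calories allowance on bell pepper: 1262 kcal / 38 kcal × 0.7 mg = 23.2 mg.

23.2 mg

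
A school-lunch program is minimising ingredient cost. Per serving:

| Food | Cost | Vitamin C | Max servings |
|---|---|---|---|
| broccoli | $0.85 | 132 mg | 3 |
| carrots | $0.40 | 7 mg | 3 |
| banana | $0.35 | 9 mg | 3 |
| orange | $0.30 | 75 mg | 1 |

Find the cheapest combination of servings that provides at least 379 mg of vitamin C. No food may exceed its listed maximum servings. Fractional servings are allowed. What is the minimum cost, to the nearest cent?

Cost per mg of vitamin C: orange $0.0040, broccoli $0.0064, banana $0.0389, carrots $0.0571.
Take 1 serving of orange: +75.0 mg vitamin C for $0.30 (total $0.30, still need 304.0 mg).
Take 2.303 servings of broccoli: +304.0 mg vitamin C for $1.96 (total $2.26, still need 0.0 mg).
Filling from the cheapest source first is optimal under one linear minimum: $2.26.

$2.26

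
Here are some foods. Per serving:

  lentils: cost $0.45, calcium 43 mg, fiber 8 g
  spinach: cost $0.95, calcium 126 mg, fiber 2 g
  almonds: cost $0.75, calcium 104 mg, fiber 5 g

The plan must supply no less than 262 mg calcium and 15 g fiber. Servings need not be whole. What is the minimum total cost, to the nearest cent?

A basic optimal solution has at most two foods positive. Try each food alone and each pair with both targets met exactly.
lentils only: max(262/43, 15/8) = 6.093 servings → $2.74.
spinach only: max(262/126, 15/2) = 7.5 servings → $7.12.
almonds only: max(262/104, 15/5) = 3 servings → $2.25.
lentils + spinach with both tight: 1.482 servings and 1.574 servings → $2.16.
lentils + almonds with both tight: 0.4052 servings and 2.352 servings → $1.95.
spinach + almonds: intersection lies outside the first quadrant.
So the least-cost plan costs $1.95.

$1.95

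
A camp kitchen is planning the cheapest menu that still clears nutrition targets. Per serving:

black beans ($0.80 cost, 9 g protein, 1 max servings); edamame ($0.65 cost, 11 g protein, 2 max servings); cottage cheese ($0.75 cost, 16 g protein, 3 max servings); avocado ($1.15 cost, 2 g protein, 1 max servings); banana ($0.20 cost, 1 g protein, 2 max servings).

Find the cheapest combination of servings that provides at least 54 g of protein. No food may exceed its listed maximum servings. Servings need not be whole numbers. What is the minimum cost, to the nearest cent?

Cost per g of protein: cottage cheese $0.0469, edamame $0.0591, black beans $0.0889, banana $0.2000, avocado $0.5750.
Take 3 servings of cottage cheese: +48.0 g protein for $2.25 (total $2.25, still need 6.0 g).
Take 0.5455 servings of edamame: +6.0 g protein for $0.35 (total $2.60, still need 0.0 g).
Greedy by cheapest-per-g is optimal for a single linear constraint, so the minimum cost is $2.60.

$2.60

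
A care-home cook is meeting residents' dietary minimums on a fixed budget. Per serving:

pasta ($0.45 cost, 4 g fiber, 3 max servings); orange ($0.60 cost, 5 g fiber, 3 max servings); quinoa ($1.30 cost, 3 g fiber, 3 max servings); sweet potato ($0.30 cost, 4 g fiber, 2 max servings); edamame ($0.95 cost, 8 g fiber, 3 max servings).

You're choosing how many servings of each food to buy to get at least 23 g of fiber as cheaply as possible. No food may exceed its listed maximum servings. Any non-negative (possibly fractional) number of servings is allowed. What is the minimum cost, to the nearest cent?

Cost per g of fiber: sweet potato $0.0750, pasta $0.1125, edamame $0.1187, orange $0.1200, quinoa $0.4333.
Take 2 servings of sweet potato: +8.0 g fiber for $0.60 (total $0.60, still need 15.0 g).
Take 3 servings of pasta: +12.0 g fiber for $1.35 (total $1.95, still need 3.0 g).
Take 0.375 servings of edamame: +3.0 g fiber for $0.36 (total $2.31, still need 0.0 g).
Greedy by cheapest-per-g is optimal for a single linear constraint, so the minimum cost is $2.31.

$2.31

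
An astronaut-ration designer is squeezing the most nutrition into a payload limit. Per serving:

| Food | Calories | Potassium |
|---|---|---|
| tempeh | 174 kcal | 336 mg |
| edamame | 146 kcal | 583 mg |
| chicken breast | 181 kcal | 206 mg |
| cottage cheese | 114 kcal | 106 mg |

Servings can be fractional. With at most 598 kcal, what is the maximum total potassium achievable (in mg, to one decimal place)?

2387.9 mg

Potassium per kcal: edamame 3.993, tempeh 1.931, chicken breast 1.138, cottage cheese 0.9298.
With no serving limits, spend the whole calories allowance on edamame: 598 kcal / 146 kcal × 583 mg = 2387.9 mg.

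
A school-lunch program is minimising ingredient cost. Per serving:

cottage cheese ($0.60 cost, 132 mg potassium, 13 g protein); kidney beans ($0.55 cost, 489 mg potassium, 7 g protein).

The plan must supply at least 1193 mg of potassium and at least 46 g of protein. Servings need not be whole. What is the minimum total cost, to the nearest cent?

Two binding constraints pin down two serving amounts, so the optimal mix uses at most two foods. The candidates are each food alone (scaled to the tighter of potassium/protein) and each pair with both constraints tight.
cottage cheese only: max(1193/132, 46/13) = 9.038 servings → $5.42.
kidney beans only: max(1193/489, 46/7) = 6.571 servings → $3.61.
cottage cheese + kidney beans with both tight: 2.603 servings and 1.737 servings → $2.52.
Cheapest feasible corner: $2.52.

$2.52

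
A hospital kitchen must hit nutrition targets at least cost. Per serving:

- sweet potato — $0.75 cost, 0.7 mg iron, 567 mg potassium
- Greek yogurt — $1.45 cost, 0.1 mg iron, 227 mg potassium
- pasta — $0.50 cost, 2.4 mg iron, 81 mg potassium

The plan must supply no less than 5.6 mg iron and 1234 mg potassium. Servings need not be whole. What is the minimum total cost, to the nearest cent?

An LP optimum is at a vertex; with two nutrient constraints at most two foods are used. Check each candidate.
sweet potato only: max(5.6/0.7, 1234/567) = 8 servings → $6.00.
Greek yogurt only: max(5.6/0.1, 1234/227) = 56 servings → $81.20.
pasta only: max(5.6/2.4, 1234/81) = 15.23 servings → $7.62.
sweet potato + Greek yogurt: intersection lies outside the first quadrant.
sweet potato + pasta with both tight: 1.923 servings and 1.772 servings → $2.33.
Greek yogurt + pasta with both tight: 4.673 servings and 2.139 servings → $7.85.
Cheapest feasible corner: $2.33.

$2.33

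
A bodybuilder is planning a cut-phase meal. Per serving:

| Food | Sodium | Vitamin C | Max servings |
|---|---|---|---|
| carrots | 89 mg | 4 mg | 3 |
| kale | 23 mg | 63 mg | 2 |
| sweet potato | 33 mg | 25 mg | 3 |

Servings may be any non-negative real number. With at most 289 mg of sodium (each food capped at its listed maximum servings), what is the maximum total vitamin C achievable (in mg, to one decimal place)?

Vitamin C per mg sodium: kale 2.739, sweet potato 0.7576, carrots 0.04494.
Take 2 servings of kale: uses 46 mg sodium, +126.0 mg vitamin C (running total 126.0 mg).
Take 3 servings of sweet potato: uses 99 mg sodium, +75.0 mg vitamin C (running total 201.0 mg).
Take 1.618 servings of carrots: uses 144 mg sodium, +6.5 mg vitamin C (running total 207.5 mg).
Filling greedily by vitamin C-per-mg sodium is optimal for one linear limit, giving 207.5 mg.

207.5 mg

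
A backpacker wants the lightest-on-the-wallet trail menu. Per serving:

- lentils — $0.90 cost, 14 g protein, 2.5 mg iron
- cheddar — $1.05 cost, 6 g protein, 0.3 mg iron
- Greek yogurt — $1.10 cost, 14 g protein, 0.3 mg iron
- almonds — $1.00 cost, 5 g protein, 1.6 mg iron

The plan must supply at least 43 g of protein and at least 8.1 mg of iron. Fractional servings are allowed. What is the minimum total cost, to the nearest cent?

lentils only: max(43/14, 8.1/2.5) = 3.24 servings → $2.92.
cheddar only: max(43/6, 8.1/0.3) = 27 servings → $28.35.
Greek yogurt only: max(43/14, 8.1/0.3) = 27 servings → $29.70.
almonds only: max(43/5, 8.1/1.6) = 8.6 servings → $8.60.
lentils + cheddar with both targets exact would need a negative amount; discard.
lentils + Greek yogurt: intersection lies outside the first quadrant.
lentils + almonds with both tight: 2.859 servings and 0.596 servings → $3.17.
cheddar + Greek yogurt: intersection lies outside the first quadrant.
cheddar + almonds with both tight: 3.494 servings and 4.407 servings → $8.08.
Greek yogurt + almonds with both tight: 1.354 servings and 4.809 servings → $6.30.
Cheapest feasible corner: $2.92.

$2.92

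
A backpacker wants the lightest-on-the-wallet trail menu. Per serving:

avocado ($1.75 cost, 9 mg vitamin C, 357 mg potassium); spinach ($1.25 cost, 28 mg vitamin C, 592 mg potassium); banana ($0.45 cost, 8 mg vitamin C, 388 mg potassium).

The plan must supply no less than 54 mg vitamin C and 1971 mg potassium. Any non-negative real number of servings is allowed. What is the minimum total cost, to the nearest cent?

$2.76

An LP optimum is at a vertex; with two nutrient constraints at most two foods are used. Check each candidate.
avocado only: max(54/9, 1971/357) = 6 servings → $10.50.
spinach only: max(54/28, 1971/592) = 3.329 servings → $4.16.
banana only: max(54/8, 1971/388) = 6.75 servings → $3.04.
avocado + spinach with both tight: 4.974 servings and 0.3297 servings → $9.12.
avocado + banana: intersection lies outside the first quadrant.
spinach + banana with both tight: 0.846 servings and 3.789 servings → $2.76.
Cheapest feasible corner: $2.76.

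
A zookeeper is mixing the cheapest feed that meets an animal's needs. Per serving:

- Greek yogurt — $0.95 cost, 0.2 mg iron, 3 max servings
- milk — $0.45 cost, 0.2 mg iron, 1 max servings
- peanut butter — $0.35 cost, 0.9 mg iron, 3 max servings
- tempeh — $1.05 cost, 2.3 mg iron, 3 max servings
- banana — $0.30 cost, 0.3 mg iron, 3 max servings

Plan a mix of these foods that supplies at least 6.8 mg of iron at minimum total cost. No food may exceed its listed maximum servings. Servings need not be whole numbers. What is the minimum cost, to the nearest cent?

$2.92

Cost per mg of iron: peanut butter $0.3889, tempeh $0.4565, banana $1.0000, milk $2.2500, Greek yogurt $4.7500.
Take 3 servings of peanut butter: +2.7 mg iron for $1.05 (total $1.05, still need 4.1 mg).
Take 1.783 servings of tempeh: +4.1 mg iron for $1.87 (total $2.92, still need 0.0 mg).
Filling from the cheapest source first is optimal under one linear minimum: $2.92.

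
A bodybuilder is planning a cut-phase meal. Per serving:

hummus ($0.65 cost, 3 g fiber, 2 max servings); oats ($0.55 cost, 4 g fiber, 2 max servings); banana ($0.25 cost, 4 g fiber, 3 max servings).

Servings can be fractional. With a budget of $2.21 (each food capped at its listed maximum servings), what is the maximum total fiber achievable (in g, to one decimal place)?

21.7 g

Fiber per dollar: banana 16, oats 7.273, hummus 4.615.
Take 3 servings of banana: spends $0.75, +12.0 g fiber (running total 12.0 g).
Take 2 servings of oats: spends $1.10, +8.0 g fiber (running total 20.0 g).
Take 0.5538 servings of hummus: spends $0.36, +1.7 g fiber (running total 21.7 g).
Greedy by best ratio exhausts the cost allowance optimally: 21.7 g.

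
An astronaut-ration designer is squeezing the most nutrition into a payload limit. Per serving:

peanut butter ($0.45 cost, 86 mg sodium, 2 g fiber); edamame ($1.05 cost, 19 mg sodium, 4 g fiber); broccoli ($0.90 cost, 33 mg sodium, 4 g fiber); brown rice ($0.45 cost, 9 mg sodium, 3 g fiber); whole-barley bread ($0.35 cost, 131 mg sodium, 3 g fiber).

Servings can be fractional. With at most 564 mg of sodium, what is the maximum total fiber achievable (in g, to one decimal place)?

188.0 g

Fiber per mg sodium: brown rice 0.3333, edamame 0.2105, broccoli 0.1212, peanut butter 0.02326, whole-barley bread 0.0229.
With no serving limits, spend the whole sodium allowance on brown rice: 564 mg / 9 mg × 3 g = 188.0 g.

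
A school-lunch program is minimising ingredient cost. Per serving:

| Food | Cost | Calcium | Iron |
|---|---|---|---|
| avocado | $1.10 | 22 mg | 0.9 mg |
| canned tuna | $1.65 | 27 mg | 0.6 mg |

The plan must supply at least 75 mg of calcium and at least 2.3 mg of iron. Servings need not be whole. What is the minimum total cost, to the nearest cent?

avocado only: max(75/22, 2.3/0.9) = 3.409 servings → $3.75.
canned tuna only: max(75/27, 2.3/0.6) = 3.833 servings → $6.33.
avocado + canned tuna with both tight: 1.541 servings and 1.523 servings → $4.21.
The minimum over all feasible corners is $3.75.

$3.75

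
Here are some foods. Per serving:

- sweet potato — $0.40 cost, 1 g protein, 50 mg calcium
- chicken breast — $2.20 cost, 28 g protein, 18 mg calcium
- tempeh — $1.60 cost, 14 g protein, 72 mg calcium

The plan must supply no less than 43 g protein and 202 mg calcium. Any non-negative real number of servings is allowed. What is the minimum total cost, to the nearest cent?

The cheapest plan sits at a corner of the feasible region — with two constraints it uses at most two foods.
sweet potato only: max(43/1, 202/50) = 43 servings → $17.20.
chicken breast only: max(43/28, 202/18) = 11.22 servings → $24.69.
tempeh only: max(43/14, 202/72) = 3.071 servings → $4.91.
sweet potato + chicken breast with both tight: 3.533 servings and 1.41 servings → $4.51.
sweet potato + tempeh: the both-tight solution has a negative serving — not a feasible corner.
chicken breast + tempeh with both tight: 0.1519 servings and 2.768 servings → $4.76.
So the least-cost plan costs $4.51.

$4.51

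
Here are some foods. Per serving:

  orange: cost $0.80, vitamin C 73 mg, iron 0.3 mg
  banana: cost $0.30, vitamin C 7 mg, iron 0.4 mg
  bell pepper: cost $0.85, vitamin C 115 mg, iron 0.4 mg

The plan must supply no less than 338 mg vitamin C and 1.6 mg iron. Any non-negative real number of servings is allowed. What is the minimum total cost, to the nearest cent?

Compare the cost at each extreme point of the feasible region.
orange only: max(338/73, 1.6/0.3) = 5.333 servings → $4.27.
banana only: max(338/7, 1.6/0.4) = 48.29 servings → $14.49.
bell pepper only: max(338/115, 1.6/0.4) = 4 servings → $3.40.
orange + banana with both tight: 4.576 servings and 0.5683 servings → $3.83.
orange + bell pepper with both targets exact would need a negative amount; discard.
banana + bell pepper with both tight: 1.13 servings and 2.87 servings → $2.78.
The minimum over all feasible corners is $2.78.

$2.78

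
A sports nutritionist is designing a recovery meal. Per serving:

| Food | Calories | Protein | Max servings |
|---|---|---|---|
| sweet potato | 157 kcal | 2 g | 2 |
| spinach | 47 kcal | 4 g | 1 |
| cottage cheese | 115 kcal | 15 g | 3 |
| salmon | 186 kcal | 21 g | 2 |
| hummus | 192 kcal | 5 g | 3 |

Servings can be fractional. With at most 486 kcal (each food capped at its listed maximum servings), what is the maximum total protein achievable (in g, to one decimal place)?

60.9 g

Protein per kcal: cottage cheese 0.1304, salmon 0.1129, spinach 0.08511, hummus 0.02604, sweet potato 0.01274.
Take 3 servings of cottage cheese: uses 345 kcal, +45.0 g protein (running total 45.0 g).
Take 0.7581 servings of salmon: uses 141 kcal, +15.9 g protein (running total 60.9 g).
Greedy by best ratio exhausts the calories allowance optimally: 60.9 g.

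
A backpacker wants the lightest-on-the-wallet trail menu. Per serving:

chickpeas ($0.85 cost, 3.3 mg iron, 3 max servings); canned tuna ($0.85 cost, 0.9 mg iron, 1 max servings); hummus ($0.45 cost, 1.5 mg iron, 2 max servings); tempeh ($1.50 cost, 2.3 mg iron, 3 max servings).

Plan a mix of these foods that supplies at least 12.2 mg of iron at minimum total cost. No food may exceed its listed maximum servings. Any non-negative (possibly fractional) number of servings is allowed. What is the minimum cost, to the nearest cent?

$3.24

Cost per mg of iron: chickpeas $0.2576, hummus $0.3000, tempeh $0.6522, canned tuna $0.9444.
Take 3 servings of chickpeas: +9.9 mg iron for $2.55 (total $2.55, still need 2.3 mg).
Take 1.533 servings of hummus: +2.3 mg iron for $0.69 (total $3.24, still need 0.0 mg).
Filling from the cheapest source first is optimal under one linear minimum: $3.24.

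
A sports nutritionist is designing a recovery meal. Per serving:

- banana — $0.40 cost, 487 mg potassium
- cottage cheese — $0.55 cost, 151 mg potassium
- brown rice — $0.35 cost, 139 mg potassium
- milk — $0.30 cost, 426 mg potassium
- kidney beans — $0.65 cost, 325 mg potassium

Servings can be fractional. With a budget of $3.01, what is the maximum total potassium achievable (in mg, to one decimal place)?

4274.2 mg

Potassium per dollar: milk 1420, banana 1218, kidney beans 500, brown rice 397.1, cottage cheese 274.5.
With no serving limits, spend the whole cost allowance on milk: $3.01 / $0.30 × 426 mg = 4274.2 mg.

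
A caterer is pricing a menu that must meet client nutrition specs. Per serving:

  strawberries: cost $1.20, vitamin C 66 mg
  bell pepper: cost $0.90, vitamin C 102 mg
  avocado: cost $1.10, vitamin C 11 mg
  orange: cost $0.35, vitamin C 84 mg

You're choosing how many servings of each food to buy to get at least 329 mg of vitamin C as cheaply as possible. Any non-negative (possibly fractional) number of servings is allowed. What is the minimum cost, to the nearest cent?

$1.37

Cost per mg of vitamin C: orange $0.0042, bell pepper $0.0088, strawberries $0.0182, avocado $0.1000.
With no serving limits, use only orange: 329 mg / 84 mg = 3.917 servings × $0.35 = $1.37.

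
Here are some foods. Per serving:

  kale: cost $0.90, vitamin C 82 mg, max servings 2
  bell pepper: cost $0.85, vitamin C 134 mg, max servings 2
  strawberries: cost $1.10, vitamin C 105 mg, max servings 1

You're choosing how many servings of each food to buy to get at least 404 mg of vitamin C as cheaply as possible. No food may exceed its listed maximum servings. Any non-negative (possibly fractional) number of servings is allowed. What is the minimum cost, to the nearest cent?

$3.14

Cost per mg of vitamin C: bell pepper $0.0063, strawberries $0.0105, kale $0.0110.
Take 2 servings of bell pepper: +268.0 mg vitamin C for $1.70 (total $1.70, still need 136.0 mg).
Take 1 serving of strawberries: +105.0 mg vitamin C for $1.10 (total $2.80, still need 31.0 mg).
Take 0.378 servings of kale: +31.0 mg vitamin C for $0.34 (total $3.14, still need 0.0 mg).
Greedy by cheapest-per-mg is optimal for a single linear constraint, so the minimum cost is $3.14.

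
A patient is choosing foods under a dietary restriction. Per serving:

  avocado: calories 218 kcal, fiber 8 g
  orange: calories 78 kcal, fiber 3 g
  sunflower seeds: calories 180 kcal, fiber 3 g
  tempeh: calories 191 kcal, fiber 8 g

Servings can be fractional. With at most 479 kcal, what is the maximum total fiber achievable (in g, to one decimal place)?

20.1 g

Fiber per kcal: tempeh 0.04188, orange 0.03846, avocado 0.0367, sunflower seeds 0.01667.
With no serving limits, spend the whole calories allowance on tempeh: 479 kcal / 191 kcal × 8 g = 20.1 g.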